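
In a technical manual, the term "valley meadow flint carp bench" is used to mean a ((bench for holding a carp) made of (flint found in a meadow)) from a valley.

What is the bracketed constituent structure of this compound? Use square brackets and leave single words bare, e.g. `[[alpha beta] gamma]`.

[valley [[meadow flint] [carp bench]]]

Whole compound: head "bench" (specifically "meadow flint carp bench"), modifier "valley".
Inside "meadow flint carp bench": head "bench" (specifically "carp bench"), modifier "meadow flint".
Inside "meadow flint": head "flint", modifier "meadow".
Inside "carp bench": head "bench", modifier "carp".
So the structure is [valley [[meadow flint] [carp bench]]].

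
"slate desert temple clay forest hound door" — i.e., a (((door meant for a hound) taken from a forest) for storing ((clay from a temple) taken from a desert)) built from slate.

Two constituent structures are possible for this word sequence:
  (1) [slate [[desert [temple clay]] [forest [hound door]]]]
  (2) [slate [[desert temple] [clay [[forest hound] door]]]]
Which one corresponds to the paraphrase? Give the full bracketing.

The paraphrase's head is the "door" part ("desert temple clay forest hound door"); its modifier is "slate".
That top-level split, carried through the inner groups, gives [slate [[desert [temple clay]] [forest [hound door]]]].

[slate [[desert [temple clay]] [forest [hound door]]]]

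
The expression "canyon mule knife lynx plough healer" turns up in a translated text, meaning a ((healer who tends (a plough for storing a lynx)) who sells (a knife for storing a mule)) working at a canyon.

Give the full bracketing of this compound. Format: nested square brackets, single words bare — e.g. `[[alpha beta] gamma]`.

Overall it is a kind of healer (specifically "mule knife lynx plough healer"); the modifier is "canyon".
Inside "mule knife lynx plough healer": head "healer" (specifically "lynx plough healer"), modifier "mule knife".
Inside "mule knife": head "knife", modifier "mule".
Inside "lynx plough healer": head "healer", modifier "lynx plough".
Inside "lynx plough": head "plough", modifier "lynx".
Putting it together: [canyon [[mule knife] [[lynx plough] healer]]].

[canyon [[mule knife] [[lynx plough] healer]]]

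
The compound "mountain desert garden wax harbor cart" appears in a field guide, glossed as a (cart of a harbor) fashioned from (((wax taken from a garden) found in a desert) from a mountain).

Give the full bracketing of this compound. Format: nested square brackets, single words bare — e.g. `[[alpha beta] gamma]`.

[[mountain [desert [garden wax]]] [harbor cart]]

The outermost head in the paraphrase is "cart" (specifically "harbor cart"), modified by "mountain desert garden wax".
Within "mountain desert garden wax", the head is "wax" (specifically "desert garden wax") and the modifier is "mountain".
Within "desert garden wax", the head is "wax" (specifically "garden wax") and the modifier is "desert".
Within "garden wax", the head is "wax" and the modifier is "garden".
Within "harbor cart", the head is "cart" and the modifier is "harbor".
Putting it together: [[mountain [desert [garden wax]]] [harbor cart]].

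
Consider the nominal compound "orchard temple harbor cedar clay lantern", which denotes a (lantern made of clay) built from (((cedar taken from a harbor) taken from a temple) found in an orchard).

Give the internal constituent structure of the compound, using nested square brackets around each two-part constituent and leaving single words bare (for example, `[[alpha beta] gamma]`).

The outermost head in the paraphrase is "lantern" (specifically "clay lantern"), modified by "orchard temple harbor cedar".
Within "orchard temple harbor cedar", the head is "cedar" (specifically "temple harbor cedar") and the modifier is "orchard".
Within "temple harbor cedar", the head is "cedar" (specifically "harbor cedar") and the modifier is "temple".
Within "harbor cedar", the head is "cedar" and the modifier is "harbor".
Within "clay lantern", the head is "lantern" and the modifier is "clay".
Putting it together: [[orchard [temple [harbor cedar]]] [clay lantern]].

[[orchard [temple [harbor cedar]]] [clay lantern]]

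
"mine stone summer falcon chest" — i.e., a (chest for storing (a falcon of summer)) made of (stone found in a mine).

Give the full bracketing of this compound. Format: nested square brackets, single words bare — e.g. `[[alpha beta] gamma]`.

The outermost head in the paraphrase is "chest" (specifically "summer falcon chest"), modified by "mine stone".
Inside "mine stone": head "stone", modifier "mine".
Inside "summer falcon chest": head "chest", modifier "summer falcon".
Inside "summer falcon": head "falcon", modifier "summer".
So the structure is [[mine stone] [[summer falcon] chest]].

[[mine stone] [[summer falcon] chest]]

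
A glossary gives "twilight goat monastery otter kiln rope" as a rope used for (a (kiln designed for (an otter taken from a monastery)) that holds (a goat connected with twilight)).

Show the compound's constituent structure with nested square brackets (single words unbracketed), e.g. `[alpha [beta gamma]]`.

The outermost head in the paraphrase is "rope", modified by "twilight goat monastery otter kiln".
Within "twilight goat monastery otter kiln", the head is "kiln" (specifically "monastery otter kiln") and the modifier is "twilight goat".
Within "twilight goat", the head is "goat" and the modifier is "twilight".
Within "monastery otter kiln", the head is "kiln" and the modifier is "monastery otter".
Within "monastery otter", the head is "otter" and the modifier is "monastery".
Putting it together: [[[twilight goat] [[monastery otter] kiln]] rope].

[[[twilight goat] [[monastery otter] kiln]] rope]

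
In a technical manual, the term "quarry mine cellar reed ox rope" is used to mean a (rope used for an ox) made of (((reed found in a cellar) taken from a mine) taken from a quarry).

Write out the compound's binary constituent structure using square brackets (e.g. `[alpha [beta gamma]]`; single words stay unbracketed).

Whole compound: head "rope" (specifically "ox rope"), modifier "quarry mine cellar reed".
Inside "quarry mine cellar reed": head "reed" (specifically "mine cellar reed"), modifier "quarry".
Inside "mine cellar reed": head "reed" (specifically "cellar reed"), modifier "mine".
Inside "cellar reed": head "reed", modifier "cellar".
Inside "ox rope": head "rope", modifier "ox".
So the structure is [[quarry [mine [cellar reed]]] [ox rope]].

[[quarry [mine [cellar reed]]] [ox rope]]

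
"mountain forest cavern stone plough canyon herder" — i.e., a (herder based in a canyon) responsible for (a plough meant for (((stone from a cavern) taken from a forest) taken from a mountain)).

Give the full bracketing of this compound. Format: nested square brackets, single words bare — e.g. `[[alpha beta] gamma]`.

Whole compound: head "herder" (specifically "canyon herder"), modifier "mountain forest cavern stone plough".
Within "mountain forest cavern stone plough", the head is "plough" and the modifier is "mountain forest cavern stone".
Within "mountain forest cavern stone", the head is "stone" (specifically "forest cavern stone") and the modifier is "mountain".
Within "forest cavern stone", the head is "stone" (specifically "cavern stone") and the modifier is "forest".
Within "cavern stone", the head is "stone" and the modifier is "cavern".
Within "canyon herder", the head is "herder" and the modifier is "canyon".
So the structure is [[[mountain [forest [cavern stone]]] plough] [canyon herder]].

[[[mountain [forest [cavern stone]]] plough] [canyon herder]]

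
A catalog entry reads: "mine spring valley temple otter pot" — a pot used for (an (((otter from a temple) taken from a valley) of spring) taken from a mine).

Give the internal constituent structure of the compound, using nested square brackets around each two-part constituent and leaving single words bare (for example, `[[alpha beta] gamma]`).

[[mine [spring [valley [temple otter]]]] pot]

Overall it is a kind of pot; the modifier is "mine spring valley temple otter".
Inside "mine spring valley temple otter": head "otter" (specifically "spring valley temple otter"), modifier "mine".
Inside "spring valley temple otter": head "otter" (specifically "valley temple otter"), modifier "spring".
Inside "valley temple otter": head "otter" (specifically "temple otter"), modifier "valley".
Inside "temple otter": head "otter", modifier "temple".
Putting it together: [[mine [spring [valley [temple otter]]]] pot].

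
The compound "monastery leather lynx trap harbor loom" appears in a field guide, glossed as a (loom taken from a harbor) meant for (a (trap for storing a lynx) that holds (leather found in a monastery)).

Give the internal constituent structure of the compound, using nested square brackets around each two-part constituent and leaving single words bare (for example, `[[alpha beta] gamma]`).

[[[monastery leather] [lynx trap]] [harbor loom]]

Whole compound: head "loom" (specifically "harbor loom"), modifier "monastery leather lynx trap".
"monastery leather lynx trap" → head "trap" (specifically "lynx trap"), modifier "monastery leather".
"monastery leather" → head "leather", modifier "monastery".
"lynx trap" → head "trap", modifier "lynx".
"harbor loom" → head "loom", modifier "harbor".
Putting it together: [[[monastery leather] [lynx trap]] [harbor loom]].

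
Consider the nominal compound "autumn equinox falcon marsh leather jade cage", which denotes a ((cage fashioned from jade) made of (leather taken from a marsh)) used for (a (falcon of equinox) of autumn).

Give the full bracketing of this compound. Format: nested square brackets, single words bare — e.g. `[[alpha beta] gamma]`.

[[autumn [equinox falcon]] [[marsh leather] [jade cage]]]

At the top level: head "cage" (specifically "marsh leather jade cage"); modifier "autumn equinox falcon".
"autumn equinox falcon" → head "falcon" (specifically "equinox falcon"), modifier "autumn".
"equinox falcon" → head "falcon", modifier "equinox".
"marsh leather jade cage" → head "cage" (specifically "jade cage"), modifier "marsh leather".
"marsh leather" → head "leather", modifier "marsh".
"jade cage" → head "cage", modifier "jade".
Assembled: [[autumn [equinox falcon]] [[marsh leather] [jade cage]]].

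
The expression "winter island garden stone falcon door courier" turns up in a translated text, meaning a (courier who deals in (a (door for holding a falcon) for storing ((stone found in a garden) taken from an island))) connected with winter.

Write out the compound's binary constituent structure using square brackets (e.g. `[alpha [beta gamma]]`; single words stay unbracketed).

[winter [[[island [garden stone]] [falcon door]] courier]]

Whole compound: head "courier" (specifically "island garden stone falcon door courier"), modifier "winter".
Inside "island garden stone falcon door courier": head "courier", modifier "island garden stone falcon door".
Inside "island garden stone falcon door": head "door" (specifically "falcon door"), modifier "island garden stone".
Inside "island garden stone": head "stone" (specifically "garden stone"), modifier "island".
Inside "garden stone": head "stone", modifier "garden".
Inside "falcon door": head "door", modifier "falcon".
Putting it together: [winter [[[island [garden stone]] [falcon door]] courier]].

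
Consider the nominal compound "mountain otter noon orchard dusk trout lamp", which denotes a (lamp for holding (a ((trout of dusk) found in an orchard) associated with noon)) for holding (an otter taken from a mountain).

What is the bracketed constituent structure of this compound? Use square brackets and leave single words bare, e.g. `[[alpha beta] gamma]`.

At the top level: head "lamp" (specifically "noon orchard dusk trout lamp"); modifier "mountain otter".
Within "mountain otter", the head is "otter" and the modifier is "mountain".
Within "noon orchard dusk trout lamp", the head is "lamp" and the modifier is "noon orchard dusk trout".
Within "noon orchard dusk trout", the head is "trout" (specifically "orchard dusk trout") and the modifier is "noon".
Within "orchard dusk trout", the head is "trout" (specifically "dusk trout") and the modifier is "orchard".
Within "dusk trout", the head is "trout" and the modifier is "dusk".
Putting it together: [[mountain otter] [[noon [orchard [dusk trout]]] lamp]].

[[mountain otter] [[noon [orchard [dusk trout]]] lamp]]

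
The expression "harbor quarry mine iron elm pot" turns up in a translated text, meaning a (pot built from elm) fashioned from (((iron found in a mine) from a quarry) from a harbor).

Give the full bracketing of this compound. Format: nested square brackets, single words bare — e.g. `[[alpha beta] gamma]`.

[[harbor [quarry [mine iron]]] [elm pot]]

Overall it is a kind of pot (specifically "elm pot"); the modifier is "harbor quarry mine iron".
Inside "harbor quarry mine iron": head "iron" (specifically "quarry mine iron"), modifier "harbor".
Inside "quarry mine iron": head "iron" (specifically "mine iron"), modifier "quarry".
Inside "mine iron": head "iron", modifier "mine".
Inside "elm pot": head "pot", modifier "elm".
So the structure is [[harbor [quarry [mine iron]]] [elm pot]].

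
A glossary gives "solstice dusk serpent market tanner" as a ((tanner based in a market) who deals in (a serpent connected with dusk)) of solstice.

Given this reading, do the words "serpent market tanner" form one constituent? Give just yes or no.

The top-level split is [solstice] [dusk serpent market tanner]; the full structure is [solstice [[dusk serpent] [market tanner]]].
"serpent market tanner" straddles a constituent boundary, so it is not a single unit.

no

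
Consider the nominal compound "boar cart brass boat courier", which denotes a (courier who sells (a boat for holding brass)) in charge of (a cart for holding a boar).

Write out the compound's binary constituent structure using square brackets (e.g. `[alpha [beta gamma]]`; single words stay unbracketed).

At the top level: head "courier" (specifically "brass boat courier"); modifier "boar cart".
Inside "boar cart": head "cart", modifier "boar".
Inside "brass boat courier": head "courier", modifier "brass boat".
Inside "brass boat": head "boat", modifier "brass".
So the structure is [[boar cart] [[brass boat] courier]].

[[boar cart] [[brass boat] courier]]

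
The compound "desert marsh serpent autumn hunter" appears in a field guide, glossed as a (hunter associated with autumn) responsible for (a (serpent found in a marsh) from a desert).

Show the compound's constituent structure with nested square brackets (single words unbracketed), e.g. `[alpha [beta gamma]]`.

[[desert [marsh serpent]] [autumn hunter]]

Whole compound: head "hunter" (specifically "autumn hunter"), modifier "desert marsh serpent".
"desert marsh serpent" → head "serpent" (specifically "marsh serpent"), modifier "desert".
"marsh serpent" → head "serpent", modifier "marsh".
"autumn hunter" → head "hunter", modifier "autumn".
Putting it together: [[desert [marsh serpent]] [autumn hunter]].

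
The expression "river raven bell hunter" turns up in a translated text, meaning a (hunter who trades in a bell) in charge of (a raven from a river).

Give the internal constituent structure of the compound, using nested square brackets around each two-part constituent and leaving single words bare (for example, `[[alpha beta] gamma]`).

At the top level: head "hunter" (specifically "bell hunter"); modifier "river raven".
Inside "river raven": head "raven", modifier "river".
Inside "bell hunter": head "hunter", modifier "bell".
Assembled: [[river raven] [bell hunter]].

[[river raven] [bell hunter]]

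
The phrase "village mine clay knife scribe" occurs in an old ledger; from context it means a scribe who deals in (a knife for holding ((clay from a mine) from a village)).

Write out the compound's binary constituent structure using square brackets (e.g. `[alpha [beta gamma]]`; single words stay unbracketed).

At the top level: head "scribe"; modifier "village mine clay knife".
Inside "village mine clay knife": head "knife", modifier "village mine clay".
Inside "village mine clay": head "clay" (specifically "mine clay"), modifier "village".
Inside "mine clay": head "clay", modifier "mine".
So the structure is [[[village [mine clay]] knife] scribe].

[[[village [mine clay]] knife] scribe]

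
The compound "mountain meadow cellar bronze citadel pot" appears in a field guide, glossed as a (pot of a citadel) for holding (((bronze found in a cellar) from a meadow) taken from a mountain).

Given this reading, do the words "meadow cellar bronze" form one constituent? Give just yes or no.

The paraphrase groups the words so that "meadow cellar bronze" is one unit: it corresponds to a single parenthesized sub-phrase.
The full structure is [[mountain [meadow [cellar bronze]]] [citadel pot]], in which [meadow cellar bronze] is a constituent.

yes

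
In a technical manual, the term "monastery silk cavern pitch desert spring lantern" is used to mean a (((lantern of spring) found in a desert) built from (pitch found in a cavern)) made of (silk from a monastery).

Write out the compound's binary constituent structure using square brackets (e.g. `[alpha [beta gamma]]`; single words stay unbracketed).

The outermost head in the paraphrase is "lantern" (specifically "cavern pitch desert spring lantern"), modified by "monastery silk".
Within "monastery silk", the head is "silk" and the modifier is "monastery".
Within "cavern pitch desert spring lantern", the head is "lantern" (specifically "desert spring lantern") and the modifier is "cavern pitch".
Within "cavern pitch", the head is "pitch" and the modifier is "cavern".
Within "desert spring lantern", the head is "lantern" (specifically "spring lantern") and the modifier is "desert".
Within "spring lantern", the head is "lantern" and the modifier is "spring".
Putting it together: [[monastery silk] [[cavern pitch] [desert [spring lantern]]]].

[[monastery silk] [[cavern pitch] [desert [spring lantern]]]]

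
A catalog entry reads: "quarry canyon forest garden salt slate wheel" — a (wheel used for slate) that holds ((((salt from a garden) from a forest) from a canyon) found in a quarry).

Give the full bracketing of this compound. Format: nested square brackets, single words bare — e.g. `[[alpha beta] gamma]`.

[[quarry [canyon [forest [garden salt]]]] [slate wheel]]

Overall it is a kind of wheel (specifically "slate wheel"); the modifier is "quarry canyon forest garden salt".
"quarry canyon forest garden salt" → head "salt" (specifically "canyon forest garden salt"), modifier "quarry".
"canyon forest garden salt" → head "salt" (specifically "forest garden salt"), modifier "canyon".
"forest garden salt" → head "salt" (specifically "garden salt"), modifier "forest".
"garden salt" → head "salt", modifier "garden".
"slate wheel" → head "wheel", modifier "slate".
Putting it together: [[quarry [canyon [forest [garden salt]]]] [slate wheel]].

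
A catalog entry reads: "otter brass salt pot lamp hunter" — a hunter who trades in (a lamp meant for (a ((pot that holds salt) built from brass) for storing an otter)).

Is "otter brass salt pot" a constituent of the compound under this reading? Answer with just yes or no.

The paraphrase groups the words so that "otter brass salt pot" is one unit: it corresponds to a single parenthesized sub-phrase.
The full structure is [[[otter [brass [salt pot]]] lamp] hunter], in which [otter brass salt pot] is a constituent.

yes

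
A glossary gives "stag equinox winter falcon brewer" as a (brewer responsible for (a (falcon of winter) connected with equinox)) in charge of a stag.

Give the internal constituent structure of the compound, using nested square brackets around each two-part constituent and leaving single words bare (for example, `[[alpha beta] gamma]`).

At the top level: head "brewer" (specifically "equinox winter falcon brewer"); modifier "stag".
Within "equinox winter falcon brewer", the head is "brewer" and the modifier is "equinox winter falcon".
Within "equinox winter falcon", the head is "falcon" (specifically "winter falcon") and the modifier is "equinox".
Within "winter falcon", the head is "falcon" and the modifier is "winter".
Assembled: [stag [[equinox [winter falcon]] brewer]].

[stag [[equinox [winter falcon]] brewer]]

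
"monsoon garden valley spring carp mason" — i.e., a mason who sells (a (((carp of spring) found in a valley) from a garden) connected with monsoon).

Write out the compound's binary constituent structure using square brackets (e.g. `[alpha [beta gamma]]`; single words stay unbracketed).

The outermost head in the paraphrase is "mason", modified by "monsoon garden valley spring carp".
Inside "monsoon garden valley spring carp": head "carp" (specifically "garden valley spring carp"), modifier "monsoon".
Inside "garden valley spring carp": head "carp" (specifically "valley spring carp"), modifier "garden".
Inside "valley spring carp": head "carp" (specifically "spring carp"), modifier "valley".
Inside "spring carp": head "carp", modifier "spring".
Assembled: [[monsoon [garden [valley [spring carp]]]] mason].

[[monsoon [garden [valley [spring carp]]]] mason]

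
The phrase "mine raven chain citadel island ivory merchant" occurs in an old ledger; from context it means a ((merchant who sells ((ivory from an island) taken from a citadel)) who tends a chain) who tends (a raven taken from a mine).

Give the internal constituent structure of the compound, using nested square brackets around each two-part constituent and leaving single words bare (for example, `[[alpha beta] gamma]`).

[[mine raven] [chain [[citadel [island ivory]] merchant]]]

At the top level: head "merchant" (specifically "chain citadel island ivory merchant"); modifier "mine raven".
"mine raven" → head "raven", modifier "mine".
"chain citadel island ivory merchant" → head "merchant" (specifically "citadel island ivory merchant"), modifier "chain".
"citadel island ivory merchant" → head "merchant", modifier "citadel island ivory".
"citadel island ivory" → head "ivory" (specifically "island ivory"), modifier "citadel".
"island ivory" → head "ivory", modifier "island".
So the structure is [[mine raven] [chain [[citadel [island ivory]] merchant]]].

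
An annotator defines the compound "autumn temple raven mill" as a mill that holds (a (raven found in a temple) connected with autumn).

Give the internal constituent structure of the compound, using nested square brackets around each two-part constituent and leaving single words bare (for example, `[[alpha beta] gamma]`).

At the top level: head "mill"; modifier "autumn temple raven".
"autumn temple raven" → head "raven" (specifically "temple raven"), modifier "autumn".
"temple raven" → head "raven", modifier "temple".
Assembled: [[autumn [temple raven]] mill].

[[autumn [temple raven]] mill]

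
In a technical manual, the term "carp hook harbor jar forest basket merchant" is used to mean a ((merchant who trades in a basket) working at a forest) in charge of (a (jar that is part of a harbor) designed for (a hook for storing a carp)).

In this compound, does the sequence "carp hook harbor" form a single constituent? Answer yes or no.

The top-level split is [carp hook harbor jar] [forest basket merchant]; the full structure is [[[carp hook] [harbor jar]] [forest [basket merchant]]].
"carp hook harbor" straddles a constituent boundary, so it is not a single unit.

no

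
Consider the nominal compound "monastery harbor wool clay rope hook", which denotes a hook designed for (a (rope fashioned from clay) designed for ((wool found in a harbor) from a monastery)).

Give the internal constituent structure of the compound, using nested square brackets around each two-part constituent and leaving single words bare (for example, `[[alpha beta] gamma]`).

[[[monastery [harbor wool]] [clay rope]] hook]

Whole compound: head "hook", modifier "monastery harbor wool clay rope".
"monastery harbor wool clay rope" → head "rope" (specifically "clay rope"), modifier "monastery harbor wool".
"monastery harbor wool" → head "wool" (specifically "harbor wool"), modifier "monastery".
"harbor wool" → head "wool", modifier "harbor".
"clay rope" → head "rope", modifier "clay".
Assembled: [[[monastery [harbor wool]] [clay rope]] hook].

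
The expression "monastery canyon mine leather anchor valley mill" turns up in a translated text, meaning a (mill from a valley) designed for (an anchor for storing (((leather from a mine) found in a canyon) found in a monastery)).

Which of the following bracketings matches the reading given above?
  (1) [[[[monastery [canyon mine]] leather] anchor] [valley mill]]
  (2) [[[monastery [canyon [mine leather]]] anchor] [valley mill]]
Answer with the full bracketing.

The paraphrase's head is the "mill" part ("valley mill"); its modifier is "monastery canyon mine leather anchor".
That top-level split, carried through the inner groups, gives [[[monastery [canyon [mine leather]]] anchor] [valley mill]].

[[[monastery [canyon [mine leather]]] anchor] [valley mill]]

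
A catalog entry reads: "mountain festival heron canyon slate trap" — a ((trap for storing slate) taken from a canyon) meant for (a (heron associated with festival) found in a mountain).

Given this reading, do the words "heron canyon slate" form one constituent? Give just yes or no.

The top-level split is [mountain festival heron] [canyon slate trap]; the full structure is [[mountain [festival heron]] [canyon [slate trap]]].
"heron canyon slate" straddles a constituent boundary, so it is not a single unit.

no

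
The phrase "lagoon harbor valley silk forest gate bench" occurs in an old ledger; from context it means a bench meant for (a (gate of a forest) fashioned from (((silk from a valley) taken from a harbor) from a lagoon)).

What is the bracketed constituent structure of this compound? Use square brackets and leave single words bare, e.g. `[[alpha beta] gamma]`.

Whole compound: head "bench", modifier "lagoon harbor valley silk forest gate".
"lagoon harbor valley silk forest gate" → head "gate" (specifically "forest gate"), modifier "lagoon harbor valley silk".
"lagoon harbor valley silk" → head "silk" (specifically "harbor valley silk"), modifier "lagoon".
"harbor valley silk" → head "silk" (specifically "valley silk"), modifier "harbor".
"valley silk" → head "silk", modifier "valley".
"forest gate" → head "gate", modifier "forest".
Putting it together: [[[lagoon [harbor [valley silk]]] [forest gate]] bench].

[[[lagoon [harbor [valley silk]]] [forest gate]] bench]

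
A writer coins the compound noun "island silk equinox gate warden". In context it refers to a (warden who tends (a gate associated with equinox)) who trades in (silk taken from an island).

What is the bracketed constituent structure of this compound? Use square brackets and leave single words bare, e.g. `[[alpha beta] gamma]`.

[[island silk] [[equinox gate] warden]]

The outermost head in the paraphrase is "warden" (specifically "equinox gate warden"), modified by "island silk".
Inside "island silk": head "silk", modifier "island".
Inside "equinox gate warden": head "warden", modifier "equinox gate".
Inside "equinox gate": head "gate", modifier "equinox".
So the structure is [[island silk] [[equinox gate] warden]].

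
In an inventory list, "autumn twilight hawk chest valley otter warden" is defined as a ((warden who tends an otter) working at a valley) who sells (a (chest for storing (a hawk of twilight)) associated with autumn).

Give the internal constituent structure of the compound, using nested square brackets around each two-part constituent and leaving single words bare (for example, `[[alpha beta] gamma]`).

[[autumn [[twilight hawk] chest]] [valley [otter warden]]]

The outermost head in the paraphrase is "warden" (specifically "valley otter warden"), modified by "autumn twilight hawk chest".
"autumn twilight hawk chest" → head "chest" (specifically "twilight hawk chest"), modifier "autumn".
"twilight hawk chest" → head "chest", modifier "twilight hawk".
"twilight hawk" → head "hawk", modifier "twilight".
"valley otter warden" → head "warden" (specifically "otter warden"), modifier "valley".
"otter warden" → head "warden", modifier "otter".
Assembled: [[autumn [[twilight hawk] chest]] [valley [otter warden]]].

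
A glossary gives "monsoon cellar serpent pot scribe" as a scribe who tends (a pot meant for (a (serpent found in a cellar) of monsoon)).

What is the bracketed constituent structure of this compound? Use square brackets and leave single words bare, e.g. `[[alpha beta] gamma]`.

Overall it is a kind of scribe; the modifier is "monsoon cellar serpent pot".
Within "monsoon cellar serpent pot", the head is "pot" and the modifier is "monsoon cellar serpent".
Within "monsoon cellar serpent", the head is "serpent" (specifically "cellar serpent") and the modifier is "monsoon".
Within "cellar serpent", the head is "serpent" and the modifier is "cellar".
Assembled: [[[monsoon [cellar serpent]] pot] scribe].

[[[monsoon [cellar serpent]] pot] scribe]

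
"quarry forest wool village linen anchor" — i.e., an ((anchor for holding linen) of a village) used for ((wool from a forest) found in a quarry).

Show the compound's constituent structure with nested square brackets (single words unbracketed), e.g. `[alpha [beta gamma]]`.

[[quarry [forest wool]] [village [linen anchor]]]

The outermost head in the paraphrase is "anchor" (specifically "village linen anchor"), modified by "quarry forest wool".
Inside "quarry forest wool": head "wool" (specifically "forest wool"), modifier "quarry".
Inside "forest wool": head "wool", modifier "forest".
Inside "village linen anchor": head "anchor" (specifically "linen anchor"), modifier "village".
Inside "linen anchor": head "anchor", modifier "linen".
Assembled: [[quarry [forest wool]] [village [linen anchor]]].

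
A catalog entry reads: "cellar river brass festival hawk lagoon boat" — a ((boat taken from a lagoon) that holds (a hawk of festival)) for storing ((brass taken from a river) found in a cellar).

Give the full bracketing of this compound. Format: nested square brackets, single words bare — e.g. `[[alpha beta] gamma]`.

[[cellar [river brass]] [[festival hawk] [lagoon boat]]]

At the top level: head "boat" (specifically "festival hawk lagoon boat"); modifier "cellar river brass".
Within "cellar river brass", the head is "brass" (specifically "river brass") and the modifier is "cellar".
Within "river brass", the head is "brass" and the modifier is "river".
Within "festival hawk lagoon boat", the head is "boat" (specifically "lagoon boat") and the modifier is "festival hawk".
Within "festival hawk", the head is "hawk" and the modifier is "festival".
Within "lagoon boat", the head is "boat" and the modifier is "lagoon".
So the structure is [[cellar [river brass]] [[festival hawk] [lagoon boat]]].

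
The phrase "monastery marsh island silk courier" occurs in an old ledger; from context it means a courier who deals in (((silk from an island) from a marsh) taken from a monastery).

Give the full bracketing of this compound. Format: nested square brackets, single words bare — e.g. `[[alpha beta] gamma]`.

[[monastery [marsh [island silk]]] courier]

The outermost head in the paraphrase is "courier", modified by "monastery marsh island silk".
"monastery marsh island silk" → head "silk" (specifically "marsh island silk"), modifier "monastery".
"marsh island silk" → head "silk" (specifically "island silk"), modifier "marsh".
"island silk" → head "silk", modifier "island".
Assembled: [[monastery [marsh [island silk]]] courier].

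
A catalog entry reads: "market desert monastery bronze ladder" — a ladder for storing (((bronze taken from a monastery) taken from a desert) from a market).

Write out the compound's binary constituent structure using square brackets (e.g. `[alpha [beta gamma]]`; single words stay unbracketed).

[[market [desert [monastery bronze]]] ladder]

The outermost head in the paraphrase is "ladder", modified by "market desert monastery bronze".
Within "market desert monastery bronze", the head is "bronze" (specifically "desert monastery bronze") and the modifier is "market".
Within "desert monastery bronze", the head is "bronze" (specifically "monastery bronze") and the modifier is "desert".
Within "monastery bronze", the head is "bronze" and the modifier is "monastery".
Assembled: [[market [desert [monastery bronze]]] ladder].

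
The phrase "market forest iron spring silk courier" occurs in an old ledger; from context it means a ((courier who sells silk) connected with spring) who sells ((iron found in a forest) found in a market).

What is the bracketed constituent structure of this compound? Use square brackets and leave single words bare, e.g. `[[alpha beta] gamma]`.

[[market [forest iron]] [spring [silk courier]]]

The outermost head in the paraphrase is "courier" (specifically "spring silk courier"), modified by "market forest iron".
"market forest iron" → head "iron" (specifically "forest iron"), modifier "market".
"forest iron" → head "iron", modifier "forest".
"spring silk courier" → head "courier" (specifically "silk courier"), modifier "spring".
"silk courier" → head "courier", modifier "silk".
So the structure is [[market [forest iron]] [spring [silk courier]]].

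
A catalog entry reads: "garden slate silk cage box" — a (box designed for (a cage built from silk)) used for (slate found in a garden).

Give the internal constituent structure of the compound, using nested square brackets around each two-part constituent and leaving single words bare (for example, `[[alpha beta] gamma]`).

Whole compound: head "box" (specifically "silk cage box"), modifier "garden slate".
Within "garden slate", the head is "slate" and the modifier is "garden".
Within "silk cage box", the head is "box" and the modifier is "silk cage".
Within "silk cage", the head is "cage" and the modifier is "silk".
Putting it together: [[garden slate] [[silk cage] box]].

[[garden slate] [[silk cage] box]]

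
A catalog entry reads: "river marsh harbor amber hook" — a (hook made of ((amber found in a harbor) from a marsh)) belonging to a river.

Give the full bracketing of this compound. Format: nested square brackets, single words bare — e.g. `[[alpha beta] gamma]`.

Whole compound: head "hook" (specifically "marsh harbor amber hook"), modifier "river".
"marsh harbor amber hook" → head "hook", modifier "marsh harbor amber".
"marsh harbor amber" → head "amber" (specifically "harbor amber"), modifier "marsh".
"harbor amber" → head "amber", modifier "harbor".
Assembled: [river [[marsh [harbor amber]] hook]].

[river [[marsh [harbor amber]] hook]]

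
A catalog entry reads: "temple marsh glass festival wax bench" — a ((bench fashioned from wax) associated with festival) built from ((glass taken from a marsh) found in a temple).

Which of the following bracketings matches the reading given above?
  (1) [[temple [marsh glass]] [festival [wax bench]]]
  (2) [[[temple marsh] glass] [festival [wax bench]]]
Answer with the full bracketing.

The paraphrase's head is the "bench" part ("festival wax bench"); its modifier is "temple marsh glass".
That top-level split, carried through the inner groups, gives [[temple [marsh glass]] [festival [wax bench]]].

[[temple [marsh glass]] [festival [wax bench]]]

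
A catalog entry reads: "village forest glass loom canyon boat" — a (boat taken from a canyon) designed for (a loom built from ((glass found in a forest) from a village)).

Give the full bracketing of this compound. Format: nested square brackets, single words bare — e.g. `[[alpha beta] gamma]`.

Overall it is a kind of boat (specifically "canyon boat"); the modifier is "village forest glass loom".
Within "village forest glass loom", the head is "loom" and the modifier is "village forest glass".
Within "village forest glass", the head is "glass" (specifically "forest glass") and the modifier is "village".
Within "forest glass", the head is "glass" and the modifier is "forest".
Within "canyon boat", the head is "boat" and the modifier is "canyon".
Putting it together: [[[village [forest glass]] loom] [canyon boat]].

[[[village [forest glass]] loom] [canyon boat]]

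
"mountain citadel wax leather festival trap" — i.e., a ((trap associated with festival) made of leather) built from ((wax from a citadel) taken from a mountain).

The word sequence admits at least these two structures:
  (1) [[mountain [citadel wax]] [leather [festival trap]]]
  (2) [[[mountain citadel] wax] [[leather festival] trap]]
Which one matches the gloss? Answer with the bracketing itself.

The paraphrase's head is the "trap" part ("leather festival trap"); its modifier is "mountain citadel wax".
That top-level split, carried through the inner groups, gives [[mountain [citadel wax]] [leather [festival trap]]].

[[mountain [citadel wax]] [leather [festival trap]]]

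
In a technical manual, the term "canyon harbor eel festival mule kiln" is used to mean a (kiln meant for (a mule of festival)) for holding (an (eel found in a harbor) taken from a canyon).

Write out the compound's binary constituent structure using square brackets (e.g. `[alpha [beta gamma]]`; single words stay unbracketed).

The outermost head in the paraphrase is "kiln" (specifically "festival mule kiln"), modified by "canyon harbor eel".
Within "canyon harbor eel", the head is "eel" (specifically "harbor eel") and the modifier is "canyon".
Within "harbor eel", the head is "eel" and the modifier is "harbor".
Within "festival mule kiln", the head is "kiln" and the modifier is "festival mule".
Within "festival mule", the head is "mule" and the modifier is "festival".
So the structure is [[canyon [harbor eel]] [[festival mule] kiln]].

[[canyon [harbor eel]] [[festival mule] kiln]]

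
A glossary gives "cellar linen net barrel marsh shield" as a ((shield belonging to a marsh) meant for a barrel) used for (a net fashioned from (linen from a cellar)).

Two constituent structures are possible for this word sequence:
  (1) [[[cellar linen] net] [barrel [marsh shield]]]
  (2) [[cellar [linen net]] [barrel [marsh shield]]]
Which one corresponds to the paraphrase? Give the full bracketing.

The paraphrase's head is the "shield" part ("barrel marsh shield"); its modifier is "cellar linen net".
That top-level split, carried through the inner groups, gives [[[cellar linen] net] [barrel [marsh shield]]].

[[[cellar linen] net] [barrel [marsh shield]]]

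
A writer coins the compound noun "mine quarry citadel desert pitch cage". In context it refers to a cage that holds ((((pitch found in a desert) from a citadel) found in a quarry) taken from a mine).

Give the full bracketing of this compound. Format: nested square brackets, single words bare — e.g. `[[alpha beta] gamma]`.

[[mine [quarry [citadel [desert pitch]]]] cage]

The outermost head in the paraphrase is "cage", modified by "mine quarry citadel desert pitch".
"mine quarry citadel desert pitch" → head "pitch" (specifically "quarry citadel desert pitch"), modifier "mine".
"quarry citadel desert pitch" → head "pitch" (specifically "citadel desert pitch"), modifier "quarry".
"citadel desert pitch" → head "pitch" (specifically "desert pitch"), modifier "citadel".
"desert pitch" → head "pitch", modifier "desert".
Assembled: [[mine [quarry [citadel [desert pitch]]]] cage].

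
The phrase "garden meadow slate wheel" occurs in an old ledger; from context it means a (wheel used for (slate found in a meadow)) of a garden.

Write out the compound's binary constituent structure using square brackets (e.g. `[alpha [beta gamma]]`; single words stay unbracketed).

[garden [[meadow slate] wheel]]

Overall it is a kind of wheel (specifically "meadow slate wheel"); the modifier is "garden".
Inside "meadow slate wheel": head "wheel", modifier "meadow slate".
Inside "meadow slate": head "slate", modifier "meadow".
Putting it together: [garden [[meadow slate] wheel]].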